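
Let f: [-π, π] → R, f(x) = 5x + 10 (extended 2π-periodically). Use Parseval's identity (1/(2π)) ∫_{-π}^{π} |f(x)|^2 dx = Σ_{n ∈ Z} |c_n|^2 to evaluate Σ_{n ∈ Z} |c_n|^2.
Σ |c_n|^2 = 25π^2/3 + 100

Expand and integrate term by term over [-π, π]:
  ∫ (5x)^2 dx = 25·(2π^3/3); ∫ 2·5·(10)·x dx = 0 (odd integrand); ∫ 10^2 dx = 100·2π.
So (1/(2π)) ∫_{-π}^{π} (5x + 10)^2 dx = 25π^2/3 + 100 = 25π^2/3 + 100.
Parseval ⇒ Σ |c_n|^2 = 25π^2/3 + 100.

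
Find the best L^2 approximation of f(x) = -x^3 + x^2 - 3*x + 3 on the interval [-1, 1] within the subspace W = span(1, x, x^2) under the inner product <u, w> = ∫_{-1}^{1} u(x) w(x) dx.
g(x) = x^2 - 18*x/5 + 3

The best approximation g ∈ W is the orthogonal projection of f onto W. Writing g = a_0 + a_1 x + a_2 x^2, the coefficients solve the normal equations G · a = b where
  G_{ij} = <φ_i, φ_j> and b_i = <f, φ_i>, with φ_0 = 1, φ_1 = x, φ_2 = x^2.
G =
  [2, 0, 2/3]
  [0, 2/3, 0]
  [2/3, 0, 2/5],
b = (20/3, -12/5, 12/5).
Solving gives a_0 = 3, a_1 = -18/5, a_2 = 1, so
  g(x) = x^2 - 18*x/5 + 3.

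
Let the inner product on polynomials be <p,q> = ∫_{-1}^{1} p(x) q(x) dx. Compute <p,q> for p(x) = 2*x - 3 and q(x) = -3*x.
<p,q> = -4

Expand the product: p(x)·q(x) = -6*x^2 + 9*x.
∫_{-1}^{1} of each monomial x^k gives [2/(k+1) if k even, 0 if k odd]. Integrating term-by-term (or equivalently evaluating the antiderivative F(x) = -2*x^3 + 9*x^2/2 at the endpoints):
  F(1) − F(−1) = 5/2 − (13/2) = -4.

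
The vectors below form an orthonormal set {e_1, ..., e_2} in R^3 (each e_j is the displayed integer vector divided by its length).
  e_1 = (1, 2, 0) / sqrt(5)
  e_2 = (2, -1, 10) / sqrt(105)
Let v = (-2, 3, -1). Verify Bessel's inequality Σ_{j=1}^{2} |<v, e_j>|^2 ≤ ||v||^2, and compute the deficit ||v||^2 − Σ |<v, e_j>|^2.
Σ |<v, e_j>|^2 = 125/21; ||v||^2 = 14; deficit = 169/21

Write each e_j = u_j / sqrt(<u_j, u_j>) where u_j is the displayed integer vector. Then <v, e_j> = <v, u_j> / sqrt(<u_j, u_j>), so |<v, e_j>|^2 = <v, u_j>^2 / <u_j, u_j>.
Coefficients: <v, e_1> = 4/sqrt(5), <v, e_2> = -17/sqrt(105).
Square and sum: Σ |<v, e_j>|^2 = 125/21.
Compute ||v||^2 = v·v = 14.
Deficit = 14 − 125/21 = 169/21 ≥ 0, confirming Bessel's inequality. (The deficit equals ||v − Σ <v,e_j> e_j||^2, the squared distance from v to span{e_j}.)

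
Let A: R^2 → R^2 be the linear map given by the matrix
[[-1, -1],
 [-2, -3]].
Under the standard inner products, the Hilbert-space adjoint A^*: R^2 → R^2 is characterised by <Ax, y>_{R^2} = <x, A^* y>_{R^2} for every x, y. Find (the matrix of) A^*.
A^* = A^T =
[[-1, -2],
 [-1, -3]]

For real matrices with standard dot products, the defining identity <Ax, y> = <x, A^* y> gives (Ax)^T y = x^T (A^*) y, i.e. x^T A^T y = x^T (A^*) y. Since this holds for all x, y, we must have A^* = A^T. Therefore
A^* =
[[-1, -2],
 [-1, -3]].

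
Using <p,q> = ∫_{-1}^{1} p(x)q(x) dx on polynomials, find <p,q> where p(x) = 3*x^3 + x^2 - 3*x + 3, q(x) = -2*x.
<p,q> = 8/5

Expand the product: p(x)·q(x) = -6*x^4 - 2*x^3 + 6*x^2 - 6*x.
∫_{-1}^{1} of each monomial x^k gives [2/(k+1) if k even, 0 if k odd]. Integrating term-by-term (or equivalently evaluating the antiderivative F(x) = -6*x^5/5 - x^4/2 + 2*x^3 - 3*x^2 at the endpoints):
  F(1) − F(−1) = -27/10 − (-43/10) = 8/5.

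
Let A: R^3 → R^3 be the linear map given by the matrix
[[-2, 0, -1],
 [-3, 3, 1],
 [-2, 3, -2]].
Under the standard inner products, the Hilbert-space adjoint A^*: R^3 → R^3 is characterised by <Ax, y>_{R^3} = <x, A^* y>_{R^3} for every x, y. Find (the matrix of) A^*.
A^* = A^T =
[[-2, -3, -2],
 [0, 3, 3],
 [-1, 1, -2]]

For real matrices with standard dot products, the defining identity <Ax, y> = <x, A^* y> gives (Ax)^T y = x^T (A^*) y, i.e. x^T A^T y = x^T (A^*) y. Since this holds for all x, y, we must have A^* = A^T. Therefore
A^* =
[[-2, -3, -2],
 [0, 3, 3],
 [-1, 1, -2]].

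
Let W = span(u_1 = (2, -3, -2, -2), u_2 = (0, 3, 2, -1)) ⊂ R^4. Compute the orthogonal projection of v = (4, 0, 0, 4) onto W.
proj_W(v) = (-88/173, -120/173, -80/173, 172/173)

Set up U = [u_1 | ... | u_2] ∈ R^(4×2). The projector onto W = col(U) is P = U (U^T U)^(-1) U^T.
Compute U^T U =
  [21, -11]
  [-11, 14],
and U^T v = (0, -4).
Solve U^T U · c = U^T v for the coefficients: c = (-44/173, -84/173). The projection is proj_W(v) = U c.
Check: (v - proj_W(v)) · u_1 = 0  (should be 0).
Check: (v - proj_W(v)) · u_2 = 0  (should be 0).
Result: proj_W(v) = (-88/173, -120/173, -80/173, 172/173).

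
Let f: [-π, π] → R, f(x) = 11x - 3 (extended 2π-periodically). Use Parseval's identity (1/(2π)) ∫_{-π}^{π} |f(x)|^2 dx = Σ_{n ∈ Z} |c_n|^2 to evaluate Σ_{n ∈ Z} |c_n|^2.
Σ |c_n|^2 = 121π^2/3 + 9

Expand and integrate term by term over [-π, π]:
  ∫ (11x)^2 dx = 121·(2π^3/3); ∫ 2·11·(-3)·x dx = 0 (odd integrand); ∫ (-3)^2 dx = 9·2π.
So (1/(2π)) ∫_{-π}^{π} (11x - 3)^2 dx = 121π^2/3 + 9 = 121π^2/3 + 9.
Parseval ⇒ Σ |c_n|^2 = 121π^2/3 + 9.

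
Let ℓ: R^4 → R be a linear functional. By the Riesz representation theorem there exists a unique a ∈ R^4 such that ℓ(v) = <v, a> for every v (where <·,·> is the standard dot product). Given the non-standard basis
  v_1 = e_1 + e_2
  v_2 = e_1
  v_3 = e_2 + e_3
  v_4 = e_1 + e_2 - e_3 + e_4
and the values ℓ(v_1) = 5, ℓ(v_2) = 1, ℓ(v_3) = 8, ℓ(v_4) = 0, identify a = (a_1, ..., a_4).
a = (1, 4, 4, -1)

Write a = (a_1, ..., a_4) in the standard basis. For each basis vector v_i, ℓ(v_i) = <v_i, a> is a linear equation in the a_j's. Collect the n equations into a matrix system V a = ℓ, where row i of V is v_i (expressed in the standard basis). Since V is invertible (lower-triangular with 1s on the diagonal, up to permutation), solve by back-substitution:
  V =
[[1, 1, 0, 0],
 [1, 0, 0, 0],
 [0, 1, 1, 0],
 [1, 1, -1, 1]]
  V a = (5, 1, 8, 0)
Solving gives a = (1, 4, 4, -1).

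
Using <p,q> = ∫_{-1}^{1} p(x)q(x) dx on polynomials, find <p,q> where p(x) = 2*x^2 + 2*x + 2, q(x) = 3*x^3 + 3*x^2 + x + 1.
<p,q> = 232/15

Expand the product: p(x)·q(x) = 6*x^5 + 12*x^4 + 14*x^3 + 10*x^2 + 4*x + 2.
∫_{-1}^{1} of each monomial x^k gives [2/(k+1) if k even, 0 if k odd]. Integrating term-by-term (or equivalently evaluating the antiderivative F(x) = x^6 + 12*x^5/5 + 7*x^4/2 + 10*x^3/3 + 2*x^2 + 2*x at the endpoints):
  F(1) − F(−1) = 427/30 − (-37/30) = 232/15.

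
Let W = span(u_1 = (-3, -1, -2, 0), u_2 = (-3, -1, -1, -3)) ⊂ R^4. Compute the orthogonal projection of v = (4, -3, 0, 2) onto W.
proj_W(v) = (9/4, 3/4, 3/4, 9/4)

Set up U = [u_1 | ... | u_2] ∈ R^(4×2). The projector onto W = col(U) is P = U (U^T U)^(-1) U^T.
Compute U^T U =
  [14, 12]
  [12, 20],
and U^T v = (-9, -15).
Solve U^T U · c = U^T v for the coefficients: c = (0, -3/4). The projection is proj_W(v) = U c.
Check: (v - proj_W(v)) · u_1 = 0  (should be 0).
Check: (v - proj_W(v)) · u_2 = 0  (should be 0).
Result: proj_W(v) = (9/4, 3/4, 3/4, 9/4).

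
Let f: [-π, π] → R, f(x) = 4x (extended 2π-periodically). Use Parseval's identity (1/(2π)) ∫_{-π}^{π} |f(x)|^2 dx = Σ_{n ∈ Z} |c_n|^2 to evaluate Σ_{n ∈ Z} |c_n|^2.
Σ |c_n|^2 = 16π^2/3

Expand and integrate term by term over [-π, π]:
  ∫ (4x)^2 dx = 16·(2π^3/3); ∫ 2·4·(0)·x dx = 0 (odd integrand); ∫ 0^2 dx = 0·2π.
So (1/(2π)) ∫_{-π}^{π} (4x)^2 dx = 16π^2/3 + 0 = 16π^2/3.
Parseval ⇒ Σ |c_n|^2 = 16π^2/3.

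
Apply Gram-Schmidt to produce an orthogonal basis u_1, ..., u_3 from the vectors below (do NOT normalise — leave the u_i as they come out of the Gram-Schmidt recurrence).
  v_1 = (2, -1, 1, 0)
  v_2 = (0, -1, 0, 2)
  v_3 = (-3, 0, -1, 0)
Orthogonal basis:
  u_1 = (2, -1, 1, 0)
  u_2 = (-1/3, -5/6, -1/6, 2)
  u_3 = (-17/29, -28/29, 6/29, -14/29)

Apply the Gram-Schmidt recurrence
  u_1 = v_1
  u_i = v_i − Σ_{j<i} ((v_i · u_j) / (u_j · u_j)) · u_j.

Step by step this gives:
  u_1 = (2, -1, 1, 0)
  u_2 = (-1/3, -5/6, -1/6, 2)
  u_3 = (-17/29, -28/29, 6/29, -14/29)

Orthogonality check:
  u_2 · u_1 = 0 (should be 0)
  u_3 · u_1 = 0 (should be 0)
  u_3 · u_2 = 0 (should be 0)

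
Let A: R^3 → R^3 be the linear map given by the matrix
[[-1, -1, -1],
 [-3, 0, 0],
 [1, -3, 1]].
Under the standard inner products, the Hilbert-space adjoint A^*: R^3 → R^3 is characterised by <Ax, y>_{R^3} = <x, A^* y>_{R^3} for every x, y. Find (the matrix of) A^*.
A^* = A^T =
[[-1, -3, 1],
 [-1, 0, -3],
 [-1, 0, 1]]

For real matrices with standard dot products, the defining identity <Ax, y> = <x, A^* y> gives (Ax)^T y = x^T (A^*) y, i.e. x^T A^T y = x^T (A^*) y. Since this holds for all x, y, we must have A^* = A^T. Therefore
A^* =
[[-1, -3, 1],
 [-1, 0, -3],
 [-1, 0, 1]].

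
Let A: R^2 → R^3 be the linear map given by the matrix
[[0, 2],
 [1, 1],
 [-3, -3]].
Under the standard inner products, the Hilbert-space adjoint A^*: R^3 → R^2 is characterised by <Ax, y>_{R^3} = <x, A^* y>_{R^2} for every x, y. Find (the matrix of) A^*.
A^* = A^T =
[[0, 1, -3],
 [2, 1, -3]]

For real matrices with standard dot products, the defining identity <Ax, y> = <x, A^* y> gives (Ax)^T y = x^T (A^*) y, i.e. x^T A^T y = x^T (A^*) y. Since this holds for all x, y, we must have A^* = A^T. Therefore
A^* =
[[0, 1, -3],
 [2, 1, -3]].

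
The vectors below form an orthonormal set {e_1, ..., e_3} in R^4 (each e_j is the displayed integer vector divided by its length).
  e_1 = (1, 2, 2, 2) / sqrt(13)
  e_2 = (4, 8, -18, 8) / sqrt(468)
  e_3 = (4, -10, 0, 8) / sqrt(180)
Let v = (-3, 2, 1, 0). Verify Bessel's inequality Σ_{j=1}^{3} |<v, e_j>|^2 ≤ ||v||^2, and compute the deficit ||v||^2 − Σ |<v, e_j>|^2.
Σ |<v, e_j>|^2 = 34/5; ||v||^2 = 14; deficit = 36/5

Write each e_j = u_j / sqrt(<u_j, u_j>) where u_j is the displayed integer vector. Then <v, e_j> = <v, u_j> / sqrt(<u_j, u_j>), so |<v, e_j>|^2 = <v, u_j>^2 / <u_j, u_j>.
Coefficients: <v, e_1> = 3/sqrt(13), <v, e_2> = -14/sqrt(468), <v, e_3> = -32/sqrt(180).
Square and sum: Σ |<v, e_j>|^2 = 34/5.
Compute ||v||^2 = v·v = 14.
Deficit = 14 − 34/5 = 36/5 ≥ 0, confirming Bessel's inequality. (The deficit equals ||v − Σ <v,e_j> e_j||^2, the squared distance from v to span{e_j}.)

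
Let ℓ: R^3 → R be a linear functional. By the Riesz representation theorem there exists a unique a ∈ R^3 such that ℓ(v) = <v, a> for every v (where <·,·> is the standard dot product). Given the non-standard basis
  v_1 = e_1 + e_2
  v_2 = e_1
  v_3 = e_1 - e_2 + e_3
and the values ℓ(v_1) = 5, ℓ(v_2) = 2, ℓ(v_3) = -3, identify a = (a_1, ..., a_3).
a = (2, 3, -2)

Write a = (a_1, ..., a_3) in the standard basis. For each basis vector v_i, ℓ(v_i) = <v_i, a> is a linear equation in the a_j's. Collect the n equations into a matrix system V a = ℓ, where row i of V is v_i (expressed in the standard basis). Since V is invertible (lower-triangular with 1s on the diagonal, up to permutation), solve by back-substitution:
  V =
[[1, 1, 0],
 [1, 0, 0],
 [1, -1, 1]]
  V a = (5, 2, -3)
Solving gives a = (2, 3, -2).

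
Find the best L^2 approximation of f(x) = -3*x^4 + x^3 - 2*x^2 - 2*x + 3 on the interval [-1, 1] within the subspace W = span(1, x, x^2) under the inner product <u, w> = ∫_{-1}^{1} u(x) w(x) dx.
g(x) = -32*x^2/7 - 7*x/5 + 114/35

The best approximation g ∈ W is the orthogonal projection of f onto W. Writing g = a_0 + a_1 x + a_2 x^2, the coefficients solve the normal equations G · a = b where
  G_{ij} = <φ_i, φ_j> and b_i = <f, φ_i>, with φ_0 = 1, φ_1 = x, φ_2 = x^2.
G =
  [2, 0, 2/3]
  [0, 2/3, 0]
  [2/3, 0, 2/5],
b = (52/15, -14/15, 12/35).
Solving gives a_0 = 114/35, a_1 = -7/5, a_2 = -32/7, so
  g(x) = -32*x^2/7 - 7*x/5 + 114/35.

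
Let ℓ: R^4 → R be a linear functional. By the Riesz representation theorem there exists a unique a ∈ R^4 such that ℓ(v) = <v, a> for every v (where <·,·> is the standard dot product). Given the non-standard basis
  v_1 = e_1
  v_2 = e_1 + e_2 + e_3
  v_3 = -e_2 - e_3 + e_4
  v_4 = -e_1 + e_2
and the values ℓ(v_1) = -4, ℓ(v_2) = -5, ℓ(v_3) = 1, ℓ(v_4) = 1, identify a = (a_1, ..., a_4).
a = (-4, -3, 2, 0)

Write a = (a_1, ..., a_4) in the standard basis. For each basis vector v_i, ℓ(v_i) = <v_i, a> is a linear equation in the a_j's. Collect the n equations into a matrix system V a = ℓ, where row i of V is v_i (expressed in the standard basis). Since V is invertible (lower-triangular with 1s on the diagonal, up to permutation), solve by back-substitution:
  V =
[[1, 0, 0, 0],
 [1, 1, 1, 0],
 [0, -1, -1, 1],
 [-1, 1, 0, 0]]
  V a = (-4, -5, 1, 1)
Solving gives a = (-4, -3, 2, 0).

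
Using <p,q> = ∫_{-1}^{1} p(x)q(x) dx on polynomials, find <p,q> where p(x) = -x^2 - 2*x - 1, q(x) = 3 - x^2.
<p,q> = -104/15

Expand the product: p(x)·q(x) = x^4 + 2*x^3 - 2*x^2 - 6*x - 3.
∫_{-1}^{1} of each monomial x^k gives [2/(k+1) if k even, 0 if k odd]. Integrating term-by-term (or equivalently evaluating the antiderivative F(x) = x^5/5 + x^4/2 - 2*x^3/3 - 3*x^2 - 3*x at the endpoints):
  F(1) − F(−1) = -179/30 − (29/30) = -104/15.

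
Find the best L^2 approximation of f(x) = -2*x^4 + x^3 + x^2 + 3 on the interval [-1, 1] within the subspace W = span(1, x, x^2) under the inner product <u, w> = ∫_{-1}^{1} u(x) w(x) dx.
g(x) = -5*x^2/7 + 3*x/5 + 111/35

The best approximation g ∈ W is the orthogonal projection of f onto W. Writing g = a_0 + a_1 x + a_2 x^2, the coefficients solve the normal equations G · a = b where
  G_{ij} = <φ_i, φ_j> and b_i = <f, φ_i>, with φ_0 = 1, φ_1 = x, φ_2 = x^2.
G =
  [2, 0, 2/3]
  [0, 2/3, 0]
  [2/3, 0, 2/5],
b = (88/15, 2/5, 64/35).
Solving gives a_0 = 111/35, a_1 = 3/5, a_2 = -5/7, so
  g(x) = -5*x^2/7 + 3*x/5 + 111/35.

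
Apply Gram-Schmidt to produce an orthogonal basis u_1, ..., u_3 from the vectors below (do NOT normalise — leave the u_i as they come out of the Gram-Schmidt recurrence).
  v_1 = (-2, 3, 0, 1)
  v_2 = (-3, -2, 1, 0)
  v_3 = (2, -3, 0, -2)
Orthogonal basis:
  u_1 = (-2, 3, 0, 1)
  u_2 = (-3, -2, 1, 0)
  u_3 = (-1/7, 3/14, 0, -13/14)

Apply the Gram-Schmidt recurrence
  u_1 = v_1
  u_i = v_i − Σ_{j<i} ((v_i · u_j) / (u_j · u_j)) · u_j.

Step by step this gives:
  u_1 = (-2, 3, 0, 1)
  u_2 = (-3, -2, 1, 0)
  u_3 = (-1/7, 3/14, 0, -13/14)

Orthogonality check:
  u_2 · u_1 = 0 (should be 0)
  u_3 · u_1 = 0 (should be 0)
  u_3 · u_2 = 0 (should be 0)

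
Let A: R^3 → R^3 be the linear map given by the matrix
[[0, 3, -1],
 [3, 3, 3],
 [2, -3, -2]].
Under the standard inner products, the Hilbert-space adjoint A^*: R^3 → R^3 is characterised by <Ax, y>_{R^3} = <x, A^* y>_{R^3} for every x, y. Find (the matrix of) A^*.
A^* = A^T =
[[0, 3, 2],
 [3, 3, -3],
 [-1, 3, -2]]

For real matrices with standard dot products, the defining identity <Ax, y> = <x, A^* y> gives (Ax)^T y = x^T (A^*) y, i.e. x^T A^T y = x^T (A^*) y. Since this holds for all x, y, we must have A^* = A^T. Therefore
A^* =
[[0, 3, 2],
 [3, 3, -3],
 [-1, 3, -2]].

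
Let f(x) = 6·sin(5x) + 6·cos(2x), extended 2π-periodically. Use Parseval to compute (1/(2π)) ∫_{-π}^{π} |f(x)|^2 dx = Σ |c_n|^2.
Σ |c_n|^2 = 36

Expand |f|^2 and use orthogonality of {sin(nx), cos(mx)} on [-π, π]:
  ∫_{-π}^{π} sin(nx)^2 dx = π, ∫ cos(mx)^2 dx = π, and cross terms integrate to 0.
So ∫_{-π}^{π} f(x)^2 dx = 6^2 · π + 6^2 · π = (36 + 36)π.
Divide by 2π: (36 + 36)/2 = 36.
By Parseval, this equals Σ |c_n|^2.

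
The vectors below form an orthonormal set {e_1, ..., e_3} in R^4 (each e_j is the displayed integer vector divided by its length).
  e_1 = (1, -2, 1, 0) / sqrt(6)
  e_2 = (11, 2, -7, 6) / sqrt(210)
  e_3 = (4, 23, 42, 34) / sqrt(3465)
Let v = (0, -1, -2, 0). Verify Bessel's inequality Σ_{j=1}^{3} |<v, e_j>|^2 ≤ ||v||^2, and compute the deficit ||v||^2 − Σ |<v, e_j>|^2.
Σ |<v, e_j>|^2 = 395/99; ||v||^2 = 5; deficit = 100/99

Write each e_j = u_j / sqrt(<u_j, u_j>) where u_j is the displayed integer vector. Then <v, e_j> = <v, u_j> / sqrt(<u_j, u_j>), so |<v, e_j>|^2 = <v, u_j>^2 / <u_j, u_j>.
Coefficients: <v, e_1> = 0/sqrt(6), <v, e_2> = 12/sqrt(210), <v, e_3> = -107/sqrt(3465).
Square and sum: Σ |<v, e_j>|^2 = 395/99.
Compute ||v||^2 = v·v = 5.
Deficit = 5 − 395/99 = 100/99 ≥ 0, confirming Bessel's inequality. (The deficit equals ||v − Σ <v,e_j> e_j||^2, the squared distance from v to span{e_j}.)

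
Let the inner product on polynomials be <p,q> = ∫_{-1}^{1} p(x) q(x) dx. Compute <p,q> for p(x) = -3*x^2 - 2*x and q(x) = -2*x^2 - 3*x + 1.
<p,q> = 22/5

Expand the product: p(x)·q(x) = 6*x^4 + 13*x^3 + 3*x^2 - 2*x.
∫_{-1}^{1} of each monomial x^k gives [2/(k+1) if k even, 0 if k odd]. Integrating term-by-term (or equivalently evaluating the antiderivative F(x) = 6*x^5/5 + 13*x^4/4 + x^3 - x^2 at the endpoints):
  F(1) − F(−1) = 89/20 − (1/20) = 22/5.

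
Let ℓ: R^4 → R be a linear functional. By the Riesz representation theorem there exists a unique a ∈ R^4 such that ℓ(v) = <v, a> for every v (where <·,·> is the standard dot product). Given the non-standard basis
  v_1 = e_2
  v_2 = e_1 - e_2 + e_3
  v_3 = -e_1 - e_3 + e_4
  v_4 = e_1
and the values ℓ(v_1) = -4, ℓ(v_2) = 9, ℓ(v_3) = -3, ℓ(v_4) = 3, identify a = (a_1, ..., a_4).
a = (3, -4, 2, 2)

Write a = (a_1, ..., a_4) in the standard basis. For each basis vector v_i, ℓ(v_i) = <v_i, a> is a linear equation in the a_j's. Collect the n equations into a matrix system V a = ℓ, where row i of V is v_i (expressed in the standard basis). Since V is invertible (lower-triangular with 1s on the diagonal, up to permutation), solve by back-substitution:
  V =
[[0, 1, 0, 0],
 [1, -1, 1, 0],
 [-1, 0, -1, 1],
 [1, 0, 0, 0]]
  V a = (-4, 9, -3, 3)
Solving gives a = (3, -4, 2, 2).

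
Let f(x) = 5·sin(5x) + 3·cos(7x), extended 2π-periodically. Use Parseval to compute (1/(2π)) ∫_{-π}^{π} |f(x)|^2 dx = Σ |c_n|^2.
Σ |c_n|^2 = 17

Expand |f|^2 and use orthogonality of {sin(nx), cos(mx)} on [-π, π]:
  ∫_{-π}^{π} sin(nx)^2 dx = π, ∫ cos(mx)^2 dx = π, and cross terms integrate to 0.
So ∫_{-π}^{π} f(x)^2 dx = 5^2 · π + 3^2 · π = (25 + 9)π.
Divide by 2π: (25 + 9)/2 = 17.
By Parseval, this equals Σ |c_n|^2.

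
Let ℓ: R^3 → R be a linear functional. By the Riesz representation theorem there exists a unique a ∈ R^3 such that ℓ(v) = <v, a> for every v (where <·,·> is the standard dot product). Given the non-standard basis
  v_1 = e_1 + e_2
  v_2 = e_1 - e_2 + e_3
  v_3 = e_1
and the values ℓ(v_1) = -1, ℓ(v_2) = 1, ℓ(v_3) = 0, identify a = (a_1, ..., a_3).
a = (0, -1, 0)

Write a = (a_1, ..., a_3) in the standard basis. For each basis vector v_i, ℓ(v_i) = <v_i, a> is a linear equation in the a_j's. Collect the n equations into a matrix system V a = ℓ, where row i of V is v_i (expressed in the standard basis). Since V is invertible (lower-triangular with 1s on the diagonal, up to permutation), solve by back-substitution:
  V =
[[1, 1, 0],
 [1, -1, 1],
 [1, 0, 0]]
  V a = (-1, 1, 0)
Solving gives a = (0, -1, 0).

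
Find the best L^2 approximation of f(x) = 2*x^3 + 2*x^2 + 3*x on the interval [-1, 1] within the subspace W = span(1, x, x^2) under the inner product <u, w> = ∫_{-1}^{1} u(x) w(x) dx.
g(x) = 2*x^2 + 21*x/5

The best approximation g ∈ W is the orthogonal projection of f onto W. Writing g = a_0 + a_1 x + a_2 x^2, the coefficients solve the normal equations G · a = b where
  G_{ij} = <φ_i, φ_j> and b_i = <f, φ_i>, with φ_0 = 1, φ_1 = x, φ_2 = x^2.
G =
  [2, 0, 2/3]
  [0, 2/3, 0]
  [2/3, 0, 2/5],
b = (4/3, 14/5, 4/5).
Solving gives a_0 = 0, a_1 = 21/5, a_2 = 2, so
  g(x) = 2*x^2 + 21*x/5.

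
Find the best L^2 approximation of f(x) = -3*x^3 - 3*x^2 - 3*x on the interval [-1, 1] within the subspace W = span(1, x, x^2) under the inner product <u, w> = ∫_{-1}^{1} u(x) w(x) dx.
g(x) = -3*x^2 - 24*x/5

The best approximation g ∈ W is the orthogonal projection of f onto W. Writing g = a_0 + a_1 x + a_2 x^2, the coefficients solve the normal equations G · a = b where
  G_{ij} = <φ_i, φ_j> and b_i = <f, φ_i>, with φ_0 = 1, φ_1 = x, φ_2 = x^2.
G =
  [2, 0, 2/3]
  [0, 2/3, 0]
  [2/3, 0, 2/5],
b = (-2, -16/5, -6/5).
Solving gives a_0 = 0, a_1 = -24/5, a_2 = -3, so
  g(x) = -3*x^2 - 24*x/5.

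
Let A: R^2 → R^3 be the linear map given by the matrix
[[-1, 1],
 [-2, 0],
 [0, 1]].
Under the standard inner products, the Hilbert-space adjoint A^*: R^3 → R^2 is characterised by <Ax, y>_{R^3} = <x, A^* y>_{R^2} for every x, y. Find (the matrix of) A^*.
A^* = A^T =
[[-1, -2, 0],
 [1, 0, 1]]

For real matrices with standard dot products, the defining identity <Ax, y> = <x, A^* y> gives (Ax)^T y = x^T (A^*) y, i.e. x^T A^T y = x^T (A^*) y. Since this holds for all x, y, we must have A^* = A^T. Therefore
A^* =
[[-1, -2, 0],
 [1, 0, 1]].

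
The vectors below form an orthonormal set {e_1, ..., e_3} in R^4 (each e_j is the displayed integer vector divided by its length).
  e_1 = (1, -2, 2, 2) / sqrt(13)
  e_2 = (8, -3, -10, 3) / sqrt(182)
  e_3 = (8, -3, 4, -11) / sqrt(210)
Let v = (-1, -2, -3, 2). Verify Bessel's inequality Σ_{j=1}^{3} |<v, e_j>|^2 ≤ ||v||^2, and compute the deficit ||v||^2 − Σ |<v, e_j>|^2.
Σ |<v, e_j>|^2 = 63/5; ||v||^2 = 18; deficit = 27/5

Write each e_j = u_j / sqrt(<u_j, u_j>) where u_j is the displayed integer vector. Then <v, e_j> = <v, u_j> / sqrt(<u_j, u_j>), so |<v, e_j>|^2 = <v, u_j>^2 / <u_j, u_j>.
Coefficients: <v, e_1> = 1/sqrt(13), <v, e_2> = 34/sqrt(182), <v, e_3> = -36/sqrt(210).
Square and sum: Σ |<v, e_j>|^2 = 63/5.
Compute ||v||^2 = v·v = 18.
Deficit = 18 − 63/5 = 27/5 ≥ 0, confirming Bessel's inequality. (The deficit equals ||v − Σ <v,e_j> e_j||^2, the squared distance from v to span{e_j}.)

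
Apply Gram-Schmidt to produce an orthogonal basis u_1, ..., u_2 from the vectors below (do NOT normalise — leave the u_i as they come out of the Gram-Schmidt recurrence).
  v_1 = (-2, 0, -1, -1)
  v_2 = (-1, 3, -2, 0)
Orthogonal basis:
  u_1 = (-2, 0, -1, -1)
  u_2 = (1/3, 3, -4/3, 2/3)

Apply the Gram-Schmidt recurrence
  u_1 = v_1
  u_i = v_i − Σ_{j<i} ((v_i · u_j) / (u_j · u_j)) · u_j.

Step by step this gives:
  u_1 = (-2, 0, -1, -1)
  u_2 = (1/3, 3, -4/3, 2/3)

Orthogonality check:
  u_2 · u_1 = 0 (should be 0)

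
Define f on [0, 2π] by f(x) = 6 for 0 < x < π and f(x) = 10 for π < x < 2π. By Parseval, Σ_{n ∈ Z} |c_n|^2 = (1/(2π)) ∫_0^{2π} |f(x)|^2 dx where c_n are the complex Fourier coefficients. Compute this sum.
Σ |c_n|^2 = 68

Parseval equates the L^2 energy of f (normalised by 1/(2π)) with the ℓ^2 sum of its Fourier coefficients: (1/(2π)) ∫_0^{2π} |f|^2 = Σ |c_n|^2.
Compute the left side: (1/(2π)) [∫_0^π 6^2 dx + ∫_π^{2π} 10^2 dx] = (1/(2π)) · (36π + 100π) = (36 + 100)/2 = 68.
So Σ_{n ∈ Z} |c_n|^2 = 68.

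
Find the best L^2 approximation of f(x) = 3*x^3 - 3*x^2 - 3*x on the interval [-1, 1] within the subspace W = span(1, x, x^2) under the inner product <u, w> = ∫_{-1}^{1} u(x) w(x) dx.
g(x) = -3*x^2 - 6*x/5

The best approximation g ∈ W is the orthogonal projection of f onto W. Writing g = a_0 + a_1 x + a_2 x^2, the coefficients solve the normal equations G · a = b where
  G_{ij} = <φ_i, φ_j> and b_i = <f, φ_i>, with φ_0 = 1, φ_1 = x, φ_2 = x^2.
G =
  [2, 0, 2/3]
  [0, 2/3, 0]
  [2/3, 0, 2/5],
b = (-2, -4/5, -6/5).
Solving gives a_0 = 0, a_1 = -6/5, a_2 = -3, so
  g(x) = -3*x^2 - 6*x/5.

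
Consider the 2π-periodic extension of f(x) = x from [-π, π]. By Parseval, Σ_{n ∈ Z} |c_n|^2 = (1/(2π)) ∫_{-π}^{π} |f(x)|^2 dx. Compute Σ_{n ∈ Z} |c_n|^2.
Σ |c_n|^2 = π^2/3

Expand and integrate term by term over [-π, π]:
  ∫ (x)^2 dx = 1·(2π^3/3); ∫ 2·1·(0)·x dx = 0 (odd integrand); ∫ 0^2 dx = 0·2π.
So (1/(2π)) ∫_{-π}^{π} (x)^2 dx = 1π^2/3 + 0 = π^2/3.
Parseval ⇒ Σ |c_n|^2 = π^2/3.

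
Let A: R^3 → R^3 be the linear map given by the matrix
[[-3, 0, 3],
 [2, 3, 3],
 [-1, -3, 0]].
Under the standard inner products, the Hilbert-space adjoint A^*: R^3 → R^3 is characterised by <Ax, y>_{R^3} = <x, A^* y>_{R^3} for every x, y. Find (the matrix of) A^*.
A^* = A^T =
[[-3, 2, -1],
 [0, 3, -3],
 [3, 3, 0]]

For real matrices with standard dot products, the defining identity <Ax, y> = <x, A^* y> gives (Ax)^T y = x^T (A^*) y, i.e. x^T A^T y = x^T (A^*) y. Since this holds for all x, y, we must have A^* = A^T. Therefore
A^* =
[[-3, 2, -1],
 [0, 3, -3],
 [3, 3, 0]].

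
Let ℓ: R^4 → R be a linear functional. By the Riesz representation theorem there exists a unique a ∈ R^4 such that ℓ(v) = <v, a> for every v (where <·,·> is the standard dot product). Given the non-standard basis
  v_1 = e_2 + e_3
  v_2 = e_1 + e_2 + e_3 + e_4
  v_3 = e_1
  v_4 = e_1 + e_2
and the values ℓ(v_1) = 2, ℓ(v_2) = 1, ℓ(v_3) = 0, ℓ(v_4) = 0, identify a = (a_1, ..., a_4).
a = (0, 0, 2, -1)

Write a = (a_1, ..., a_4) in the standard basis. For each basis vector v_i, ℓ(v_i) = <v_i, a> is a linear equation in the a_j's. Collect the n equations into a matrix system V a = ℓ, where row i of V is v_i (expressed in the standard basis). Since V is invertible (lower-triangular with 1s on the diagonal, up to permutation), solve by back-substitution:
  V =
[[0, 1, 1, 0],
 [1, 1, 1, 1],
 [1, 0, 0, 0],
 [1, 1, 0, 0]]
  V a = (2, 1, 0, 0)
Solving gives a = (0, 0, 2, -1).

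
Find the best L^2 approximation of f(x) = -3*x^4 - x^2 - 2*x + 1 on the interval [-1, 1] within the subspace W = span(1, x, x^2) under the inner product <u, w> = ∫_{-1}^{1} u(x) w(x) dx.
g(x) = -25*x^2/7 - 2*x + 44/35

The best approximation g ∈ W is the orthogonal projection of f onto W. Writing g = a_0 + a_1 x + a_2 x^2, the coefficients solve the normal equations G · a = b where
  G_{ij} = <φ_i, φ_j> and b_i = <f, φ_i>, with φ_0 = 1, φ_1 = x, φ_2 = x^2.
G =
  [2, 0, 2/3]
  [0, 2/3, 0]
  [2/3, 0, 2/5],
b = (2/15, -4/3, -62/105).
Solving gives a_0 = 44/35, a_1 = -2, a_2 = -25/7, so
  g(x) = -25*x^2/7 - 2*x + 44/35.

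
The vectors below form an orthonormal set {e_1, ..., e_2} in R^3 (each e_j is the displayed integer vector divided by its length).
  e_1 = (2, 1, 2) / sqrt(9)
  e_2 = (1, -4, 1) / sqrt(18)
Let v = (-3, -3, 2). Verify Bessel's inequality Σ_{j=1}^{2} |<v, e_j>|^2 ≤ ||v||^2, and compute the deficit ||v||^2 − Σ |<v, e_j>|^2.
Σ |<v, e_j>|^2 = 19/2; ||v||^2 = 22; deficit = 25/2

Write each e_j = u_j / sqrt(<u_j, u_j>) where u_j is the displayed integer vector. Then <v, e_j> = <v, u_j> / sqrt(<u_j, u_j>), so |<v, e_j>|^2 = <v, u_j>^2 / <u_j, u_j>.
Coefficients: <v, e_1> = -5/sqrt(9), <v, e_2> = 11/sqrt(18).
Square and sum: Σ |<v, e_j>|^2 = 19/2.
Compute ||v||^2 = v·v = 22.
Deficit = 22 − 19/2 = 25/2 ≥ 0, confirming Bessel's inequality. (The deficit equals ||v − Σ <v,e_j> e_j||^2, the squared distance from v to span{e_j}.)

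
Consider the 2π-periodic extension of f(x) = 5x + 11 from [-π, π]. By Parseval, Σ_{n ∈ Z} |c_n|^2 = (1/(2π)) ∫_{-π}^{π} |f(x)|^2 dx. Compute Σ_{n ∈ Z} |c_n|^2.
Σ |c_n|^2 = 25π^2/3 + 121

Expand and integrate term by term over [-π, π]:
  ∫ (5x)^2 dx = 25·(2π^3/3); ∫ 2·5·(11)·x dx = 0 (odd integrand); ∫ 11^2 dx = 121·2π.
So (1/(2π)) ∫_{-π}^{π} (5x + 11)^2 dx = 25π^2/3 + 121 = 25π^2/3 + 121.
Parseval ⇒ Σ |c_n|^2 = 25π^2/3 + 121.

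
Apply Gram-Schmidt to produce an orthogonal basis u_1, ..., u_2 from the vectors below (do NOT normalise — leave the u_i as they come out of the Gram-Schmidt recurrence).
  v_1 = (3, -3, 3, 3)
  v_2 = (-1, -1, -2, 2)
Orthogonal basis:
  u_1 = (3, -3, 3, 3)
  u_2 = (-1, -1, -2, 2)

Apply the Gram-Schmidt recurrence
  u_1 = v_1
  u_i = v_i − Σ_{j<i} ((v_i · u_j) / (u_j · u_j)) · u_j.

Step by step this gives:
  u_1 = (3, -3, 3, 3)
  u_2 = (-1, -1, -2, 2)

Orthogonality check:
  u_2 · u_1 = 0 (should be 0)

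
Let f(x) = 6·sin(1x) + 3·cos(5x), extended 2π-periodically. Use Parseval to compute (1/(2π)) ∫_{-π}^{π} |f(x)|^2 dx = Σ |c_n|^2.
Σ |c_n|^2 = 45/2

Expand |f|^2 and use orthogonality of {sin(nx), cos(mx)} on [-π, π]:
  ∫_{-π}^{π} sin(nx)^2 dx = π, ∫ cos(mx)^2 dx = π, and cross terms integrate to 0.
So ∫_{-π}^{π} f(x)^2 dx = 6^2 · π + 3^2 · π = (36 + 9)π.
Divide by 2π: (36 + 9)/2 = 45/2.
By Parseval, this equals Σ |c_n|^2.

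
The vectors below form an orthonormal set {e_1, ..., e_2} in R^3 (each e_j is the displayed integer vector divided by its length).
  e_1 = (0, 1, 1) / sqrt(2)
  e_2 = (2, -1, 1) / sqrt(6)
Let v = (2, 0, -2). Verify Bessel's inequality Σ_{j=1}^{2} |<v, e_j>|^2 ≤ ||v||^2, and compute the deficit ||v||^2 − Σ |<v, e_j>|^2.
Σ |<v, e_j>|^2 = 8/3; ||v||^2 = 8; deficit = 16/3

Write each e_j = u_j / sqrt(<u_j, u_j>) where u_j is the displayed integer vector. Then <v, e_j> = <v, u_j> / sqrt(<u_j, u_j>), so |<v, e_j>|^2 = <v, u_j>^2 / <u_j, u_j>.
Coefficients: <v, e_1> = -2/sqrt(2), <v, e_2> = 2/sqrt(6).
Square and sum: Σ |<v, e_j>|^2 = 8/3.
Compute ||v||^2 = v·v = 8.
Deficit = 8 − 8/3 = 16/3 ≥ 0, confirming Bessel's inequality. (The deficit equals ||v − Σ <v,e_j> e_j||^2, the squared distance from v to span{e_j}.)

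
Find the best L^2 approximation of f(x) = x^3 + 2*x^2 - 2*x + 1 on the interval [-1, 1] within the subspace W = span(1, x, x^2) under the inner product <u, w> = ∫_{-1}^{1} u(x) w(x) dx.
g(x) = 2*x^2 - 7*x/5 + 1

The best approximation g ∈ W is the orthogonal projection of f onto W. Writing g = a_0 + a_1 x + a_2 x^2, the coefficients solve the normal equations G · a = b where
  G_{ij} = <φ_i, φ_j> and b_i = <f, φ_i>, with φ_0 = 1, φ_1 = x, φ_2 = x^2.
G =
  [2, 0, 2/3]
  [0, 2/3, 0]
  [2/3, 0, 2/5],
b = (10/3, -14/15, 22/15).
Solving gives a_0 = 1, a_1 = -7/5, a_2 = 2, so
  g(x) = 2*x^2 - 7*x/5 + 1.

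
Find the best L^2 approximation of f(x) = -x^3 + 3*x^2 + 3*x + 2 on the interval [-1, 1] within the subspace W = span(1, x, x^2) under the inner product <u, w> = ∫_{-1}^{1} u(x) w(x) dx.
g(x) = 3*x^2 + 12*x/5 + 2

The best approximation g ∈ W is the orthogonal projection of f onto W. Writing g = a_0 + a_1 x + a_2 x^2, the coefficients solve the normal equations G · a = b where
  G_{ij} = <φ_i, φ_j> and b_i = <f, φ_i>, with φ_0 = 1, φ_1 = x, φ_2 = x^2.
G =
  [2, 0, 2/3]
  [0, 2/3, 0]
  [2/3, 0, 2/5],
b = (6, 8/5, 38/15).
Solving gives a_0 = 2, a_1 = 12/5, a_2 = 3, so
  g(x) = 3*x^2 + 12*x/5 + 2.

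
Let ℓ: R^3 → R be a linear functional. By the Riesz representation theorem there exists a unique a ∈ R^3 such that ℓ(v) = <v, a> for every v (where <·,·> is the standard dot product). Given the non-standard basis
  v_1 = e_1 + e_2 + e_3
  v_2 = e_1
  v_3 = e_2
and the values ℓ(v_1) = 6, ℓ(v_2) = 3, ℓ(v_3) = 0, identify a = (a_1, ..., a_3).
a = (3, 0, 3)

Write a = (a_1, ..., a_3) in the standard basis. For each basis vector v_i, ℓ(v_i) = <v_i, a> is a linear equation in the a_j's. Collect the n equations into a matrix system V a = ℓ, where row i of V is v_i (expressed in the standard basis). Since V is invertible (lower-triangular with 1s on the diagonal, up to permutation), solve by back-substitution:
  V =
[[1, 1, 1],
 [1, 0, 0],
 [0, 1, 0]]
  V a = (6, 3, 0)
Solving gives a = (3, 0, 3).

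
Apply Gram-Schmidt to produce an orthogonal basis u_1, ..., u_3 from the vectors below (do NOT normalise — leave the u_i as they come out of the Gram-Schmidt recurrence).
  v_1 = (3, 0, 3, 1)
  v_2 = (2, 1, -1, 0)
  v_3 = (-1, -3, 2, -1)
Orthogonal basis:
  u_1 = (3, 0, 3, 1)
  u_2 = (29/19, 1, -28/19, -3/19)
  u_3 = (74/105, -176/105, -4/15, -46/35)

Apply the Gram-Schmidt recurrence
  u_1 = v_1
  u_i = v_i − Σ_{j<i} ((v_i · u_j) / (u_j · u_j)) · u_j.

Step by step this gives:
  u_1 = (3, 0, 3, 1)
  u_2 = (29/19, 1, -28/19, -3/19)
  u_3 = (74/105, -176/105, -4/15, -46/35)

Orthogonality check:
  u_2 · u_1 = 0 (should be 0)
  u_3 · u_1 = 0 (should be 0)
  u_3 · u_2 = 0 (should be 0)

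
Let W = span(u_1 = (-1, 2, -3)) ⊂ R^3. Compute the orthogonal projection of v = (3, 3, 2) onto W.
proj_W(v) = (3/14, -3/7, 9/14)

Set up U = [u_1 | ... | u_1] ∈ R^(3×1). The projector onto W = col(U) is P = U (U^T U)^(-1) U^T.
Compute U^T U =
  [14],
and U^T v = (-3).
Solve U^T U · c = U^T v for the coefficients: c = (-3/14). The projection is proj_W(v) = U c.
Check: (v - proj_W(v)) · u_1 = 0  (should be 0).
Result: proj_W(v) = (3/14, -3/7, 9/14).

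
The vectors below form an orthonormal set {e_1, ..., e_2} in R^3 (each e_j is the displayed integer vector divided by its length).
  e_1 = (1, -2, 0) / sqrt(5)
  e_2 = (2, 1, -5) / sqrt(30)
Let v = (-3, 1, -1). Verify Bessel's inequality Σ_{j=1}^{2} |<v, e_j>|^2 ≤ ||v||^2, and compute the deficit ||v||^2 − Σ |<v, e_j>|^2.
Σ |<v, e_j>|^2 = 5; ||v||^2 = 11; deficit = 6

Write each e_j = u_j / sqrt(<u_j, u_j>) where u_j is the displayed integer vector. Then <v, e_j> = <v, u_j> / sqrt(<u_j, u_j>), so |<v, e_j>|^2 = <v, u_j>^2 / <u_j, u_j>.
Coefficients: <v, e_1> = -5/sqrt(5), <v, e_2> = 0/sqrt(30).
Square and sum: Σ |<v, e_j>|^2 = 5.
Compute ||v||^2 = v·v = 11.
Deficit = 11 − 5 = 6 ≥ 0, confirming Bessel's inequality. (The deficit equals ||v − Σ <v,e_j> e_j||^2, the squared distance from v to span{e_j}.)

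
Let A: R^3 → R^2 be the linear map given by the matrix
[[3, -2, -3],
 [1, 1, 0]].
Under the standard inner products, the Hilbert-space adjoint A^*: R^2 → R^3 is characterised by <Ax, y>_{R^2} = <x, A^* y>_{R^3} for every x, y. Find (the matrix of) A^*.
A^* = A^T =
[[3, 1],
 [-2, 1],
 [-3, 0]]

For real matrices with standard dot products, the defining identity <Ax, y> = <x, A^* y> gives (Ax)^T y = x^T (A^*) y, i.e. x^T A^T y = x^T (A^*) y. Since this holds for all x, y, we must have A^* = A^T. Therefore
A^* =
[[3, 1],
 [-2, 1],
 [-3, 0]].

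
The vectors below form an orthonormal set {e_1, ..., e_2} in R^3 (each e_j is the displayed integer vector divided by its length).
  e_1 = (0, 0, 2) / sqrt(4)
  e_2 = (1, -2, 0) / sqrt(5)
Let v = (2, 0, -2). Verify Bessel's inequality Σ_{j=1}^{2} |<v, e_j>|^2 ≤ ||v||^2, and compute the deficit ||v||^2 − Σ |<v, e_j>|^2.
Σ |<v, e_j>|^2 = 24/5; ||v||^2 = 8; deficit = 16/5

Write each e_j = u_j / sqrt(<u_j, u_j>) where u_j is the displayed integer vector. Then <v, e_j> = <v, u_j> / sqrt(<u_j, u_j>), so |<v, e_j>|^2 = <v, u_j>^2 / <u_j, u_j>.
Coefficients: <v, e_1> = -4/sqrt(4), <v, e_2> = 2/sqrt(5).
Square and sum: Σ |<v, e_j>|^2 = 24/5.
Compute ||v||^2 = v·v = 8.
Deficit = 8 − 24/5 = 16/5 ≥ 0, confirming Bessel's inequality. (The deficit equals ||v − Σ <v,e_j> e_j||^2, the squared distance from v to span{e_j}.)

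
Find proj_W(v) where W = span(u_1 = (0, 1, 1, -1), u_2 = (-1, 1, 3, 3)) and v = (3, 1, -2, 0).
proj_W(v) = (23/59, -35/59, -81/59, -57/59)

Set up U = [u_1 | ... | u_2] ∈ R^(4×2). The projector onto W = col(U) is P = U (U^T U)^(-1) U^T.
Compute U^T U =
  [3, 1]
  [1, 20],
and U^T v = (-1, -8).
Solve U^T U · c = U^T v for the coefficients: c = (-12/59, -23/59). The projection is proj_W(v) = U c.
Check: (v - proj_W(v)) · u_1 = 0  (should be 0).
Check: (v - proj_W(v)) · u_2 = 0  (should be 0).
Result: proj_W(v) = (23/59, -35/59, -81/59, -57/59).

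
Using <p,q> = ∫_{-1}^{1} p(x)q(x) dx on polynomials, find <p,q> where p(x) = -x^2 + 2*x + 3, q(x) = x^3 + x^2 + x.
<p,q> = 56/15

Expand the product: p(x)·q(x) = -x^5 + x^4 + 4*x^3 + 5*x^2 + 3*x.
∫_{-1}^{1} of each monomial x^k gives [2/(k+1) if k even, 0 if k odd]. Integrating term-by-term (or equivalently evaluating the antiderivative F(x) = -x^6/6 + x^5/5 + x^4 + 5*x^3/3 + 3*x^2/2 at the endpoints):
  F(1) − F(−1) = 21/5 − (7/15) = 56/15.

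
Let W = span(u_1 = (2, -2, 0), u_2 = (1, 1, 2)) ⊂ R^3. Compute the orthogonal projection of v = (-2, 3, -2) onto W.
proj_W(v) = (-3, 2, -1)

Set up U = [u_1 | ... | u_2] ∈ R^(3×2). The projector onto W = col(U) is P = U (U^T U)^(-1) U^T.
Compute U^T U =
  [8, 0]
  [0, 6],
and U^T v = (-10, -3).
Solve U^T U · c = U^T v for the coefficients: c = (-5/4, -1/2). The projection is proj_W(v) = U c.
Check: (v - proj_W(v)) · u_1 = 0  (should be 0).
Check: (v - proj_W(v)) · u_2 = 0  (should be 0).
Result: proj_W(v) = (-3, 2, -1).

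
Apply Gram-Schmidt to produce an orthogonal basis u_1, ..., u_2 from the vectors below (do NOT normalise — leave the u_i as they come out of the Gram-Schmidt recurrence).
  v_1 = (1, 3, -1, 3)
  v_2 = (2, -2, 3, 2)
Orthogonal basis:
  u_1 = (1, 3, -1, 3)
  u_2 = (41/20, -37/20, 59/20, 43/20)

Apply the Gram-Schmidt recurrence
  u_1 = v_1
  u_i = v_i − Σ_{j<i} ((v_i · u_j) / (u_j · u_j)) · u_j.

Step by step this gives:
  u_1 = (1, 3, -1, 3)
  u_2 = (41/20, -37/20, 59/20, 43/20)

Orthogonality check:
  u_2 · u_1 = 0 (should be 0)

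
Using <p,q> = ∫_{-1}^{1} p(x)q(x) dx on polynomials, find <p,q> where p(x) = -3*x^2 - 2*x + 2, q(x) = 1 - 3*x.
<p,q> = 6

Expand the product: p(x)·q(x) = 9*x^3 + 3*x^2 - 8*x + 2.
∫_{-1}^{1} of each monomial x^k gives [2/(k+1) if k even, 0 if k odd]. Integrating term-by-term (or equivalently evaluating the antiderivative F(x) = 9*x^4/4 + x^3 - 4*x^2 + 2*x at the endpoints):
  F(1) − F(−1) = 5/4 − (-19/4) = 6.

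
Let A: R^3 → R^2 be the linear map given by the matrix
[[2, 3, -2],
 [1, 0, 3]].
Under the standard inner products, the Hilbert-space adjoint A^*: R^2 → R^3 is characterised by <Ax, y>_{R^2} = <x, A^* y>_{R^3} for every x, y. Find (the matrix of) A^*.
A^* = A^T =
[[2, 1],
 [3, 0],
 [-2, 3]]

For real matrices with standard dot products, the defining identity <Ax, y> = <x, A^* y> gives (Ax)^T y = x^T (A^*) y, i.e. x^T A^T y = x^T (A^*) y. Since this holds for all x, y, we must have A^* = A^T. Therefore
A^* =
[[2, 1],
 [3, 0],
 [-2, 3]].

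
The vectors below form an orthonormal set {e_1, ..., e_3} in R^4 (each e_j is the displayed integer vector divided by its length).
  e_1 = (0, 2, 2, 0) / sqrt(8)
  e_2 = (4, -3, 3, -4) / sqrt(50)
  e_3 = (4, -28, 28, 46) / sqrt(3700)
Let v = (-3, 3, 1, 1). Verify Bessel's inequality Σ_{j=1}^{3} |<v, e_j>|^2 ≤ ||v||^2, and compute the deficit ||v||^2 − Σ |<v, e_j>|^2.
Σ |<v, e_j>|^2 = 659/37; ||v||^2 = 20; deficit = 81/37

Write each e_j = u_j / sqrt(<u_j, u_j>) where u_j is the displayed integer vector. Then <v, e_j> = <v, u_j> / sqrt(<u_j, u_j>), so |<v, e_j>|^2 = <v, u_j>^2 / <u_j, u_j>.
Coefficients: <v, e_1> = 8/sqrt(8), <v, e_2> = -22/sqrt(50), <v, e_3> = -22/sqrt(3700).
Square and sum: Σ |<v, e_j>|^2 = 659/37.
Compute ||v||^2 = v·v = 20.
Deficit = 20 − 659/37 = 81/37 ≥ 0, confirming Bessel's inequality. (The deficit equals ||v − Σ <v,e_j> e_j||^2, the squared distance from v to span{e_j}.)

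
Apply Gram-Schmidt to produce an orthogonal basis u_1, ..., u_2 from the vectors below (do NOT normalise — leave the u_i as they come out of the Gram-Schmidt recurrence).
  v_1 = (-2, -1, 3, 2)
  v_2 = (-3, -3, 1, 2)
Orthogonal basis:
  u_1 = (-2, -1, 3, 2)
  u_2 = (-11/9, -19/9, -5/3, 2/9)

Apply the Gram-Schmidt recurrence
  u_1 = v_1
  u_i = v_i − Σ_{j<i} ((v_i · u_j) / (u_j · u_j)) · u_j.

Step by step this gives:
  u_1 = (-2, -1, 3, 2)
  u_2 = (-11/9, -19/9, -5/3, 2/9)

Orthogonality check:
  u_2 · u_1 = 0 (should be 0)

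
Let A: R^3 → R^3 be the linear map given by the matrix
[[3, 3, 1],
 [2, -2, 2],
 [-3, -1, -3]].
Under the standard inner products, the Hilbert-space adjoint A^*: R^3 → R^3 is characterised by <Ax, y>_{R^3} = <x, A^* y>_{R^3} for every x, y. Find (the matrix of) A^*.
A^* = A^T =
[[3, 2, -3],
 [3, -2, -1],
 [1, 2, -3]]

For real matrices with standard dot products, the defining identity <Ax, y> = <x, A^* y> gives (Ax)^T y = x^T (A^*) y, i.e. x^T A^T y = x^T (A^*) y. Since this holds for all x, y, we must have A^* = A^T. Therefore
A^* =
[[3, 2, -3],
 [3, -2, -1],
 [1, 2, -3]].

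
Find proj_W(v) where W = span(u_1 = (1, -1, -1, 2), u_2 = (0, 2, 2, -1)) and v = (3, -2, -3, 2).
proj_W(v) = (4/3, -20/9, -20/9, 28/9)

Set up U = [u_1 | ... | u_2] ∈ R^(4×2). The projector onto W = col(U) is P = U (U^T U)^(-1) U^T.
Compute U^T U =
  [7, -6]
  [-6, 9],
and U^T v = (12, -12).
Solve U^T U · c = U^T v for the coefficients: c = (4/3, -4/9). The projection is proj_W(v) = U c.
Check: (v - proj_W(v)) · u_1 = 0  (should be 0).
Check: (v - proj_W(v)) · u_2 = 0  (should be 0).
Result: proj_W(v) = (4/3, -20/9, -20/9, 28/9).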